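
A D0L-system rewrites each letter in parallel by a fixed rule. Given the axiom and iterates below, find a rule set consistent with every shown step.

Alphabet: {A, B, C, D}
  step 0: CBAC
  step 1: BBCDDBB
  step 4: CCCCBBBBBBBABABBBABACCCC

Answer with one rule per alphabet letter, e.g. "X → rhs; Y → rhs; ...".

  step 0 ⇒ step 1: CBAC ⇒ BB·C·DD·BB
    A ↦ DD
    B ↦ C
    C ↦ BB
    D ↦ BA  (constrained at step 1)

A->DD, B->C, C->BB, D->BA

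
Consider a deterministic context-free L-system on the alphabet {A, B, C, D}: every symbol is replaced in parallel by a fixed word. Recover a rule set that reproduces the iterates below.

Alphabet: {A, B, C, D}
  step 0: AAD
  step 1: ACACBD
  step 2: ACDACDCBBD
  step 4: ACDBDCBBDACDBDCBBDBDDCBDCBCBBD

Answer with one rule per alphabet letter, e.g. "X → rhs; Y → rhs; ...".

A->AC, B->CB, C->D, D->BD

  step 1 ⇒ step 2: ACACBD ⇒ AC·D·AC·D·CB·BD
    A ↦ AC
    B ↦ CB
    C ↦ D
    D ↦ BD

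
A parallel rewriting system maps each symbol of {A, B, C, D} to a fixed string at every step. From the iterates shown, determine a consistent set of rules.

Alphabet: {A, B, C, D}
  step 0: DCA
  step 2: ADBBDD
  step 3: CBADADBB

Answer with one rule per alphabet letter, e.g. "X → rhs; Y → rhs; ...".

  step 2 ⇒ step 3: ADBBDD ⇒ C·B·AD·AD·B·B
    A ↦ C
    B ↦ AD
    D ↦ B
    C ↦ DD  (constrained at step 0)

A->C, B->AD, C->DD, D->B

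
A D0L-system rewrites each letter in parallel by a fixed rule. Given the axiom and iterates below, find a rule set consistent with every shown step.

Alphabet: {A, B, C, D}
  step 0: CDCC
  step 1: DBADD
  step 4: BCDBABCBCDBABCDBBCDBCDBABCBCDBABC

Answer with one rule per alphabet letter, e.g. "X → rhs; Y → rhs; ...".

A->DB, B->BC, C->D, D->BA

  step 0 ⇒ step 1: CDCC ⇒ D·BA·D·D
    C ↦ D
    D ↦ BA
    A ↦ DB  (constrained at step 1)
    B ↦ BC  (constrained at step 1)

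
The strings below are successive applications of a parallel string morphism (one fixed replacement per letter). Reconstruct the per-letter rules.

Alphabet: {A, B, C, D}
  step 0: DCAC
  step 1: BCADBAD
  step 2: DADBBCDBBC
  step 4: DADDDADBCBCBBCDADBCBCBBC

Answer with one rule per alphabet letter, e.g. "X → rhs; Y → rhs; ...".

A->B, B->D, C->AD, D->BC

  step 1 ⇒ step 2: BCADBAD ⇒ D·AD·B·BC·D·B·BC
    A ↦ B
    B ↦ D
    C ↦ AD
    D ↦ BC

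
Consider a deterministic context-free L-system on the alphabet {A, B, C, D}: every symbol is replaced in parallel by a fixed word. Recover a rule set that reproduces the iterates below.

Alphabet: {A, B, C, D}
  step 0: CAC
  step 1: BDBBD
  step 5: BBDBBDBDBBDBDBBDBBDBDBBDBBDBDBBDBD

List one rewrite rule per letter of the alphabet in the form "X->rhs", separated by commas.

  step 0 ⇒ step 1: CAC ⇒ BD·B·BD
    A ↦ B
    C ↦ BD
    B ↦ AC  (constrained at step 1)
    D ↦ C  (constrained at step 1)

A->B, B->AC, C->BD, D->C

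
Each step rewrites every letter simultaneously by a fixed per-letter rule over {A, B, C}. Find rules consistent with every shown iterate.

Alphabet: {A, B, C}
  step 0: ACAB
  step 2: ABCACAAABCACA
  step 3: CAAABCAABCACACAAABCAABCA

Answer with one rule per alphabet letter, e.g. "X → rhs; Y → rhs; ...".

  step 2 ⇒ step 3: ABCACAAABCACA ⇒ CA·A·AB·CA·AB·CA·CA·CA·A·AB·CA·AB·CA
    A ↦ CA
    B ↦ A
    C ↦ AB

A->CA, B->A, C->AB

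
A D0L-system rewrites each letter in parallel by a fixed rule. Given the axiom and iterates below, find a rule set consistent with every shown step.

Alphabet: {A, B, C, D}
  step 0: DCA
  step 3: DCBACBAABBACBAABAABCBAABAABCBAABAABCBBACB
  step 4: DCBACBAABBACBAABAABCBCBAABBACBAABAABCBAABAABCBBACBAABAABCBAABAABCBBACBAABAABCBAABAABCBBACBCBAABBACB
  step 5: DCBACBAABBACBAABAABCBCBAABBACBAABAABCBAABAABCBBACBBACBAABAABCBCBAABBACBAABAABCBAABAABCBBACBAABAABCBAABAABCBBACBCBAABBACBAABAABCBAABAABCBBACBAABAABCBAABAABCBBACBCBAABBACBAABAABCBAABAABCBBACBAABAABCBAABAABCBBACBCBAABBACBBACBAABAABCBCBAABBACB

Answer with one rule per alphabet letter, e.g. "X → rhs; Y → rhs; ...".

  step 4 ⇒ step 5: DCBACBAABBACBAABAABCBCBAABBACBAABAABCBAABAABCBBACBAABAABCBAABAABCBBACBAABAABCBAABAABCBBACBCBAABBACB ⇒ DC·BA·CB·AAB·BA·CB·AAB·AAB·CB·CB·AAB·BA·CB·AAB·AAB·CB·AAB·AAB·CB·BA·CB·BA·CB·AAB·AAB·CB·CB·AAB·BA·CB·AAB·AAB·CB·AAB·AAB·CB·BA·CB·AAB·AAB·CB·AAB·AAB·CB·BA·CB·CB·AAB·BA·CB·AAB·AAB·CB·AAB·AAB·CB·BA·CB·AAB·AAB·CB·AAB·AAB·CB·BA·CB·CB·AAB·BA·CB·AAB·AAB·CB·AAB·AAB·CB·BA·CB·AAB·AAB·CB·AAB·AAB·CB·BA·CB·CB·AAB·BA·CB·BA·CB·AAB·AAB·CB·CB·AAB·BA·CB
    A ↦ AAB
    B ↦ CB
    C ↦ BA
    D ↦ DC

A->AAB, B->CB, C->BA, D->DC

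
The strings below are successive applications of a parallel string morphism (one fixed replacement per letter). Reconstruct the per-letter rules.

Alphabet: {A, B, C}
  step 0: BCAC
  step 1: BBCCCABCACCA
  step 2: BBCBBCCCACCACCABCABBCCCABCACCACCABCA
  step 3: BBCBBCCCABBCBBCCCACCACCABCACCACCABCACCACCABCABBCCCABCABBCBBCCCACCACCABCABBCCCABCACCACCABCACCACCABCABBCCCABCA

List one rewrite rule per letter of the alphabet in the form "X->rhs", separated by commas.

A->BCA, B->BBC, C->CCA

  step 2 ⇒ step 3: BBCBBCCCACCACCABCABBCCCABCACCACCABCA ⇒ BBC·BBC·CCA·BBC·BBC·CCA·CCA·CCA·BCA·CCA·CCA·BCA·CCA·CCA·BCA·BBC·CCA·BCA·BBC·BBC·CCA·CCA·CCA·BCA·BBC·CCA·BCA·CCA·CCA·BCA·CCA·CCA·BCA·BBC·CCA·BCA
    A ↦ BCA
    B ↦ BBC
    C ↦ CCA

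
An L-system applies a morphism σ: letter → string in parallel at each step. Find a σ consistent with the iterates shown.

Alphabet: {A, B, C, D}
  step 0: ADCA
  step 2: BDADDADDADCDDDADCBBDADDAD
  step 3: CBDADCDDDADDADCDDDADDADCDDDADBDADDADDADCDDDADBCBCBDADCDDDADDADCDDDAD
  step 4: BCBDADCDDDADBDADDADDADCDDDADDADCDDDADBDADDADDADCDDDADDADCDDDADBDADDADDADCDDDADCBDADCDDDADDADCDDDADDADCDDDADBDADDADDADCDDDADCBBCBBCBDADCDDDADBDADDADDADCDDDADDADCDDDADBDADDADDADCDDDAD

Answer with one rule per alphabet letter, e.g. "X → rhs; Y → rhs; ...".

A->CDD, B->CB, C->B, D->DAD

  step 3 ⇒ step 4: CBDADCDDDADDADCDDDADDADCDDDADBDADDADDADCDDDADBCBCBDADCDDDADDADCDDDAD ⇒ B·CB·DAD·CDD·DAD·B·DAD·DAD·DAD·CDD·DAD·DAD·CDD·DAD·B·DAD·DAD·DAD·CDD·DAD·DAD·CDD·DAD·B·DAD·DAD·DAD·CDD·DAD·CB·DAD·CDD·DAD·DAD·CDD·DAD·DAD·CDD·DAD·B·DAD·DAD·DAD·CDD·DAD·CB·B·CB·B·CB·DAD·CDD·DAD·B·DAD·DAD·DAD·CDD·DAD·DAD·CDD·DAD·B·DAD·DAD·DAD·CDD·DAD
    A ↦ CDD
    B ↦ CB
    C ↦ B
    D ↦ DAD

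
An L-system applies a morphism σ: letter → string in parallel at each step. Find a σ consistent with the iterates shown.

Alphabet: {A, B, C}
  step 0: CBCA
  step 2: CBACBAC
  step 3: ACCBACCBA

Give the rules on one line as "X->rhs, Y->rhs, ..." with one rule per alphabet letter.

  step 2 ⇒ step 3: CBACBAC ⇒ A·C·CB·A·C·CB·A
    A ↦ CB
    B ↦ C
    C ↦ A

A->CB, B->C, C->A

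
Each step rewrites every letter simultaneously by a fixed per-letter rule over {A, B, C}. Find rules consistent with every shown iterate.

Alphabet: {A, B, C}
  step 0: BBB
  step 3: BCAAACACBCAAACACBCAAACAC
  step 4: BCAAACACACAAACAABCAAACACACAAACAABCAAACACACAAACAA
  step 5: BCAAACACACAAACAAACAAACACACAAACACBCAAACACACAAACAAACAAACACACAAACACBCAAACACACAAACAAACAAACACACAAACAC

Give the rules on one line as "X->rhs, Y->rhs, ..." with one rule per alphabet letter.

A->AC, B->BC, C->AA

  step 4 ⇒ step 5: BCAAACACACAAACAABCAAACACACAAACAABCAAACACACAAACAA ⇒ BC·AA·AC·AC·AC·AA·AC·AA·AC·AA·AC·AC·AC·AA·AC·AC·BC·AA·AC·AC·AC·AA·AC·AA·AC·AA·AC·AC·AC·AA·AC·AC·BC·AA·AC·AC·AC·AA·AC·AA·AC·AA·AC·AC·AC·AA·AC·AC
    A ↦ AC
    B ↦ BC
    C ↦ AA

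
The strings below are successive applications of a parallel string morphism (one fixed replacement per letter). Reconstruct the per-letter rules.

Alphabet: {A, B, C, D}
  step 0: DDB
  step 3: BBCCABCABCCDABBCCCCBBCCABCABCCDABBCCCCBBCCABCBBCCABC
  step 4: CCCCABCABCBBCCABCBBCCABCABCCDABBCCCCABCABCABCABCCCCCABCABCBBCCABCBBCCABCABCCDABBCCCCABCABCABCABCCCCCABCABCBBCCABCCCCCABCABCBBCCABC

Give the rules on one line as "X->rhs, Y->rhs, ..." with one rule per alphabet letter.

A->BB, B->CC, C->ABC, D->CDA

  step 3 ⇒ step 4: BBCCABCABCCDABBCCCCBBCCABCABCCDABBCCCCBBCCABCBBCCABC ⇒ CC·CC·ABC·ABC·BB·CC·ABC·BB·CC·ABC·ABC·CDA·BB·CC·CC·ABC·ABC·ABC·ABC·CC·CC·ABC·ABC·BB·CC·ABC·BB·CC·ABC·ABC·CDA·BB·CC·CC·ABC·ABC·ABC·ABC·CC·CC·ABC·ABC·BB·CC·ABC·CC·CC·ABC·ABC·BB·CC·ABC
    A ↦ BB
    B ↦ CC
    C ↦ ABC
    D ↦ CDA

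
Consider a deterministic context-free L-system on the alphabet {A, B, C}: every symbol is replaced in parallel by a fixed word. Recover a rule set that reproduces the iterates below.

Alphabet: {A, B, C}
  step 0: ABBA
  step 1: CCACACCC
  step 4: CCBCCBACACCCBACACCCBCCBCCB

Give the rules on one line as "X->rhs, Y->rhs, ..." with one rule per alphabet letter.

  step 0 ⇒ step 1: ABBA ⇒ CC·AC·AC·CC
    A ↦ CC
    B ↦ AC
    C ↦ B  (constrained at step 1)

A->CC, B->AC, C->B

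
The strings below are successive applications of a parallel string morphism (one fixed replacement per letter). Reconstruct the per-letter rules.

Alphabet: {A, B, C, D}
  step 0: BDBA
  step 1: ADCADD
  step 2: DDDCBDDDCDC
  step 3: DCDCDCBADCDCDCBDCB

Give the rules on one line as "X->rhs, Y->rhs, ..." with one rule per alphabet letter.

A->DD, B->A, C->B, D->DC

  step 2 ⇒ step 3: DDDCBDDDCDC ⇒ DC·DC·DC·B·A·DC·DC·DC·B·DC·B
    B ↦ A
    C ↦ B
    D ↦ DC
  step 0 ⇒ step 1: BDBA ⇒ A·DC·A·DD
    A ↦ DD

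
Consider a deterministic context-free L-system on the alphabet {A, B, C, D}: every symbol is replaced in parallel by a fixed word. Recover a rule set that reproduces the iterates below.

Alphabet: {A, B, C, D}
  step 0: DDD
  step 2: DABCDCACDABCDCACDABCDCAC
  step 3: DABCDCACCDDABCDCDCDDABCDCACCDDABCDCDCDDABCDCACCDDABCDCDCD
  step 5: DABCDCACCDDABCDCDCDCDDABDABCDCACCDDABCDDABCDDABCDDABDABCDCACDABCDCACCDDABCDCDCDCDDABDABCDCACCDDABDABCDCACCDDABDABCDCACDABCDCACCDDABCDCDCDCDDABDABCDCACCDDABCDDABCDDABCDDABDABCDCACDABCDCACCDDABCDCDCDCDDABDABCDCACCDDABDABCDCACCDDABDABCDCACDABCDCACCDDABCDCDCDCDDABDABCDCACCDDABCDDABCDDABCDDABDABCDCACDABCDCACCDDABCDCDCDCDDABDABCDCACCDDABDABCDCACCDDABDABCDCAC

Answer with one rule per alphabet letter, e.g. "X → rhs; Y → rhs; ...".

  step 2 ⇒ step 3: DABCDCACDABCDCACDABCDCAC ⇒ DAB·CD·CAC·CD·DAB·CD·CD·CD·DAB·CD·CAC·CD·DAB·CD·CD·CD·DAB·CD·CAC·CD·DAB·CD·CD·CD
    A ↦ CD
    B ↦ CAC
    C ↦ CD
    D ↦ DAB

A->CD, B->CAC, C->CD, D->DAB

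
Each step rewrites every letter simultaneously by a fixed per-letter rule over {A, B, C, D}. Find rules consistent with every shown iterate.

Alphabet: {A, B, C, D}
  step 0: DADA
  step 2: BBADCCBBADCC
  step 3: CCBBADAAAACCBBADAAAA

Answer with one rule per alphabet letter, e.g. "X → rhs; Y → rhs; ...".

  step 2 ⇒ step 3: BBADCCBBADCC ⇒ C·C·BB·AD·AA·AA·C·C·BB·AD·AA·AA
    A ↦ BB
    B ↦ C
    C ↦ AA
    D ↦ AD

A->BB, B->C, C->AA, D->AD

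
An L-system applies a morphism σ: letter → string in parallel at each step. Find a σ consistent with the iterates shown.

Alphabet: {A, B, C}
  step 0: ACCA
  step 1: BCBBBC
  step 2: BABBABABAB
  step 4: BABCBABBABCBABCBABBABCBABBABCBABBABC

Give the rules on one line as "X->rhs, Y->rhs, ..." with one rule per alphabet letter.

A->BC, B->BA, C->B

  step 1 ⇒ step 2: BCBBBC ⇒ BA·B·BA·BA·BA·B
    B ↦ BA
    C ↦ B
  step 0 ⇒ step 1: ACCA ⇒ BC·B·B·BC
    A ↦ BC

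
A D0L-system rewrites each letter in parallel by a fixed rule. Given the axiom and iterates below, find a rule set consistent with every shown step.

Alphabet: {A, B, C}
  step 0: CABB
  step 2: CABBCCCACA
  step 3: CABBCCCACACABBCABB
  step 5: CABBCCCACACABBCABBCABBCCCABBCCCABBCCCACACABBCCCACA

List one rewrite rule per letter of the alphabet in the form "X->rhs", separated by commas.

A->BB, B->C, C->CA

  step 2 ⇒ step 3: CABBCCCACA ⇒ CA·BB·C·C·CA·CA·CA·BB·CA·BB
    A ↦ BB
    B ↦ C
    C ↦ CA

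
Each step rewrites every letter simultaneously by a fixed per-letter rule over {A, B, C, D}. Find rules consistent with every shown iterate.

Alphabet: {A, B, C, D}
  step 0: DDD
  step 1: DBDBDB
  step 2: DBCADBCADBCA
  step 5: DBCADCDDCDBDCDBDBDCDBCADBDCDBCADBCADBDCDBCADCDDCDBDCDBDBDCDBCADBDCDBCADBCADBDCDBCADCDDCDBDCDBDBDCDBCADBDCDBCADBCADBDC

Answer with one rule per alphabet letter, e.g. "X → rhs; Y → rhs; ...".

A->DDC, B->CA, C->DC, D->DB

  step 1 ⇒ step 2: DBDBDB ⇒ DB·CA·DB·CA·DB·CA
    B ↦ CA
    D ↦ DB
    A ↦ DDC  (constrained at step 2)
    C ↦ DC  (constrained at step 2)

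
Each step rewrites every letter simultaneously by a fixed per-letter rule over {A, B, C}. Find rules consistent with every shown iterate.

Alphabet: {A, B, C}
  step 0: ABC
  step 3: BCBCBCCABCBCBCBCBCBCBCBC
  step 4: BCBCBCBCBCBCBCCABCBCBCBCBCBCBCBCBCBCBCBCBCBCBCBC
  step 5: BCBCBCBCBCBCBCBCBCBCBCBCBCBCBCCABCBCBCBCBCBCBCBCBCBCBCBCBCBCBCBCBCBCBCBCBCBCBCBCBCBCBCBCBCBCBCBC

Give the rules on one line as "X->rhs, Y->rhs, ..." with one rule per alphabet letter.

  step 4 ⇒ step 5: BCBCBCBCBCBCBCCABCBCBCBCBCBCBCBCBCBCBCBCBCBCBCBC ⇒ BC·BC·BC·BC·BC·BC·BC·BC·BC·BC·BC·BC·BC·BC·BC·CA·BC·BC·BC·BC·BC·BC·BC·BC·BC·BC·BC·BC·BC·BC·BC·BC·BC·BC·BC·BC·BC·BC·BC·BC·BC·BC·BC·BC·BC·BC·BC·BC
    A ↦ CA
    B ↦ BC
    C ↦ BC

A->CA, B->BC, C->BC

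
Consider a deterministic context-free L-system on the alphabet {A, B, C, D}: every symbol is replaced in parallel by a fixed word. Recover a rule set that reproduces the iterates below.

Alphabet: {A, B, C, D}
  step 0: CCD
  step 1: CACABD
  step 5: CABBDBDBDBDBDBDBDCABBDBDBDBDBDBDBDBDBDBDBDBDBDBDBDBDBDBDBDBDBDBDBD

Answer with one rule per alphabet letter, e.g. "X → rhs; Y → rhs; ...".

A->B, B->BD, C->CA, D->BD

  step 0 ⇒ step 1: CCD ⇒ CA·CA·BD
    C ↦ CA
    D ↦ BD
    A ↦ B  (constrained at step 1)
    B ↦ BD  (constrained at step 1)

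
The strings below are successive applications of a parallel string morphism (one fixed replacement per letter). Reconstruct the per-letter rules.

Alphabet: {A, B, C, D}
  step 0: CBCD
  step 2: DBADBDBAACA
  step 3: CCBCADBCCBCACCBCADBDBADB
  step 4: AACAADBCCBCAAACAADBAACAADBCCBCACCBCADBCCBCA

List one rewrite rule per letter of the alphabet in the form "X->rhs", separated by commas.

  step 3 ⇒ step 4: CCBCADBCCBCACCBCADBDBADB ⇒ A·A·CA·A·DB·CCB·CA·A·A·CA·A·DB·A·A·CA·A·DB·CCB·CA·CCB·CA·DB·CCB·CA
    A ↦ DB
    B ↦ CA
    C ↦ A
    D ↦ CCB

A->DB, B->CA, C->A, D->CCB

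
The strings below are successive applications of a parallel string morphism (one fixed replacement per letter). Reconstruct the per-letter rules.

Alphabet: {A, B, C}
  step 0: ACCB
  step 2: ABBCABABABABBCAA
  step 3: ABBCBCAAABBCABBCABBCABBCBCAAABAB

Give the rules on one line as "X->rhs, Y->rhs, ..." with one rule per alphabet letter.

A->AB, B->BC, C->AA

  step 2 ⇒ step 3: ABBCABABABABBCAA ⇒ AB·BC·BC·AA·AB·BC·AB·BC·AB·BC·AB·BC·BC·AA·AB·AB
    A ↦ AB
    B ↦ BC
    C ↦ AA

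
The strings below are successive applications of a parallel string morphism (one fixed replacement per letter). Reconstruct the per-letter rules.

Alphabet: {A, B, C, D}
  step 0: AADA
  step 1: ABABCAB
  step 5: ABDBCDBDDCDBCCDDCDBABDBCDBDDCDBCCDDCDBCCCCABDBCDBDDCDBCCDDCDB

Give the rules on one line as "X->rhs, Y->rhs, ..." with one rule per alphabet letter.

A->AB, B->DB, C->DD, D->C

  step 0 ⇒ step 1: AADA ⇒ AB·AB·C·AB
    A ↦ AB
    D ↦ C
    B ↦ DB  (constrained at step 1)
    C ↦ DD  (constrained at step 1)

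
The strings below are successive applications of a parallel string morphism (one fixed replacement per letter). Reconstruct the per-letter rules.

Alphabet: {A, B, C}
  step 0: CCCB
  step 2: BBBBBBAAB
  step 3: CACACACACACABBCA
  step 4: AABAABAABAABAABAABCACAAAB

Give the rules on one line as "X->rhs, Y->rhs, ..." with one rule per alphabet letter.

  step 3 ⇒ step 4: CACACACACACABBCA ⇒ AA·B·AA·B·AA·B·AA·B·AA·B·AA·B·CA·CA·AA·B
    A ↦ B
    B ↦ CA
    C ↦ AA

A->B, B->CA, C->AA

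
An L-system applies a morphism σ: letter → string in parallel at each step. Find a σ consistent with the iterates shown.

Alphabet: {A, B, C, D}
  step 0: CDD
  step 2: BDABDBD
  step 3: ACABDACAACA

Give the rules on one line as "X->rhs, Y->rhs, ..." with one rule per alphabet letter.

  step 2 ⇒ step 3: BDABDBD ⇒ AC·A·BD·AC·A·AC·A
    A ↦ BD
    B ↦ AC
    D ↦ A
    C ↦ AD  (constrained at step 0)

A->BD, B->AC, C->AD, D->A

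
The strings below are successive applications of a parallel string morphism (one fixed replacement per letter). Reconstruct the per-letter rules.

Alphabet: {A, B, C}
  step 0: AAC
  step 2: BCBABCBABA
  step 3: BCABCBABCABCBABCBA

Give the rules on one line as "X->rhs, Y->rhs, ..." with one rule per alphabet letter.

  step 2 ⇒ step 3: BCBABCBABA ⇒ BC·A·BC·BA·BC·A·BC·BA·BC·BA
    A ↦ BA
    B ↦ BC
    C ↦ A

A->BA, B->BC, C->A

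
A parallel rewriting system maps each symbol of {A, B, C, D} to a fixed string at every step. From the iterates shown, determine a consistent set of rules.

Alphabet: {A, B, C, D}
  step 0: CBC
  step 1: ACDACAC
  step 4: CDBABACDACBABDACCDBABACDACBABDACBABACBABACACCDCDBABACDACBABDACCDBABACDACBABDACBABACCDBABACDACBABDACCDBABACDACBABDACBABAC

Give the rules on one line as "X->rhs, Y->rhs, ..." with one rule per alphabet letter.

  step 0 ⇒ step 1: CBC ⇒ AC·DAC·AC
    B ↦ DAC
    C ↦ AC
    A ↦ BAB  (constrained at step 1)
    D ↦ CD  (constrained at step 1)

A->BAB, B->DAC, C->AC, D->CD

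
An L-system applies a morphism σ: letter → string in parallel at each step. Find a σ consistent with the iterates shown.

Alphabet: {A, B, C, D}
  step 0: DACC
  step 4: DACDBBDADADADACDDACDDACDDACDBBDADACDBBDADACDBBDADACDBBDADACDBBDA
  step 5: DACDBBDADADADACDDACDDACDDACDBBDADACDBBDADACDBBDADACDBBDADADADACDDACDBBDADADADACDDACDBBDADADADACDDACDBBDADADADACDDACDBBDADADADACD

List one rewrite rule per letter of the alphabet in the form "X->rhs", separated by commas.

  step 4 ⇒ step 5: DACDBBDADADADACDDACDDACDDACDBBDADACDBBDADACDBBDADACDBBDADACDBBDA ⇒ DA·CD·BB·DA·DA·DA·DA·CD·DA·CD·DA·CD·DA·CD·BB·DA·DA·CD·BB·DA·DA·CD·BB·DA·DA·CD·BB·DA·DA·DA·DA·CD·DA·CD·BB·DA·DA·DA·DA·CD·DA·CD·BB·DA·DA·DA·DA·CD·DA·CD·BB·DA·DA·DA·DA·CD·DA·CD·BB·DA·DA·DA·DA·CD
    A ↦ CD
    B ↦ DA
    C ↦ BB
    D ↦ DA

A->CD, B->DA, C->BB, D->DA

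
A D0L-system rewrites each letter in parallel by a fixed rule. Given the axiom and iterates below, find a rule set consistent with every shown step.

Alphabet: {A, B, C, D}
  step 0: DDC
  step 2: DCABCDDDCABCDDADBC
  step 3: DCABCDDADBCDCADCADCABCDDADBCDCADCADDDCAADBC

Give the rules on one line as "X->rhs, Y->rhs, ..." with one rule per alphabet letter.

A->DD, B->AD, C->BC, D->DCA

  step 2 ⇒ step 3: DCABCDDDCABCDDADBC ⇒ DCA·BC·DD·AD·BC·DCA·DCA·DCA·BC·DD·AD·BC·DCA·DCA·DD·DCA·AD·BC
    A ↦ DD
    B ↦ AD
    C ↦ BC
    D ↦ DCA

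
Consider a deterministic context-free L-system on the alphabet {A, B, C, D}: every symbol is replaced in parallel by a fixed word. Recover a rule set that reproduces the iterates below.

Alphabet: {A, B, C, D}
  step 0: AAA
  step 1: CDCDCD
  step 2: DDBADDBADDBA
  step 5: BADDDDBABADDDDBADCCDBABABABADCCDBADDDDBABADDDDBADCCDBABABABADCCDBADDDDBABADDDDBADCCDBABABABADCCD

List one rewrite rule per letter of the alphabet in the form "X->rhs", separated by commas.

A->CD, B->DC, C->DD, D->BA

  step 1 ⇒ step 2: CDCDCD ⇒ DD·BA·DD·BA·DD·BA
    C ↦ DD
    D ↦ BA
  step 0 ⇒ step 1: AAA ⇒ CD·CD·CD
    A ↦ CD
    B ↦ DC  (constrained at step 2)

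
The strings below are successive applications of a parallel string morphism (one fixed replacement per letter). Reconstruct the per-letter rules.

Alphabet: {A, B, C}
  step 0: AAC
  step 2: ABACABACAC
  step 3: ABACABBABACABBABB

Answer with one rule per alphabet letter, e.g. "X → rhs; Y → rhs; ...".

A->AB, B->AC, C->B

  step 2 ⇒ step 3: ABACABACAC ⇒ AB·AC·AB·B·AB·AC·AB·B·AB·B
    A ↦ AB
    B ↦ AC
    C ↦ B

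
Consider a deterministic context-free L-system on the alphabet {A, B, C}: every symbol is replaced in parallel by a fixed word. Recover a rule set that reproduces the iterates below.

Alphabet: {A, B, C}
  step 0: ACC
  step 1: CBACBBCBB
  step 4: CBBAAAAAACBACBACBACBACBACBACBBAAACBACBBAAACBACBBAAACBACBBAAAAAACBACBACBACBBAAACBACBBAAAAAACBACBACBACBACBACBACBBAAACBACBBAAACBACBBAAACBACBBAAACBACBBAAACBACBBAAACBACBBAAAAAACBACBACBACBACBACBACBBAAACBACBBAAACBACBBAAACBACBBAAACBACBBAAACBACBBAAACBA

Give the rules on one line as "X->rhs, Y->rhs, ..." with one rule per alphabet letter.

  step 0 ⇒ step 1: ACC ⇒ CBA·CBB·CBB
    A ↦ CBA
    C ↦ CBB
    B ↦ AAA  (constrained at step 1)

A->CBA, B->AAA, C->CBB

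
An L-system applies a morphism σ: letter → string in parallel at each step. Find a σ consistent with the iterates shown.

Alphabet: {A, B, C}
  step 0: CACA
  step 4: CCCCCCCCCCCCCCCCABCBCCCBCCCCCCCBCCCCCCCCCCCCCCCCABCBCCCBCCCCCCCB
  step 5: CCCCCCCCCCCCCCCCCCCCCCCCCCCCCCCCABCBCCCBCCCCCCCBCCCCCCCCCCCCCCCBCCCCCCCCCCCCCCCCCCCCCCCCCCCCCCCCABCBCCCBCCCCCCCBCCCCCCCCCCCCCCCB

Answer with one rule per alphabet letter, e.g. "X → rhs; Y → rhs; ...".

  step 4 ⇒ step 5: CCCCCCCCCCCCCCCCABCBCCCBCCCCCCCBCCCCCCCCCCCCCCCCABCBCCCBCCCCCCCB ⇒ CC·CC·CC·CC·CC·CC·CC·CC·CC·CC·CC·CC·CC·CC·CC·CC·AB·CB·CC·CB·CC·CC·CC·CB·CC·CC·CC·CC·CC·CC·CC·CB·CC·CC·CC·CC·CC·CC·CC·CC·CC·CC·CC·CC·CC·CC·CC·CC·AB·CB·CC·CB·CC·CC·CC·CB·CC·CC·CC·CC·CC·CC·CC·CB
    A ↦ AB
    B ↦ CB
    C ↦ CC

A->AB, B->CB, C->CC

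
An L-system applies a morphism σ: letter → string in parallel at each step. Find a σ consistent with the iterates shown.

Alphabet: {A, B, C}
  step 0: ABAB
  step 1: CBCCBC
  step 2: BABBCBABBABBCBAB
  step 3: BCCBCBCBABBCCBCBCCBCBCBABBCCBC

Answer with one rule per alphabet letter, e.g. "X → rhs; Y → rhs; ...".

  step 2 ⇒ step 3: BABBCBABBABBCBAB ⇒ BC·C·BC·BC·BAB·BC·C·BC·BC·C·BC·BC·BAB·BC·C·BC
    A ↦ C
    B ↦ BC
    C ↦ BAB

A->C, B->BC, C->BAB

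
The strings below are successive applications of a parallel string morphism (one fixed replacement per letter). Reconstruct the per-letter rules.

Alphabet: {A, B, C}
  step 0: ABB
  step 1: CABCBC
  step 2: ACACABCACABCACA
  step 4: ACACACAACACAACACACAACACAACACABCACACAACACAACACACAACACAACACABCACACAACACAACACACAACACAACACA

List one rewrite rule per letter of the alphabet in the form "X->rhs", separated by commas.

  step 1 ⇒ step 2: CABCBC ⇒ ACA·CA·BC·ACA·BC·ACA
    A ↦ CA
    B ↦ BC
    C ↦ ACA

A->CA, B->BC, C->ACA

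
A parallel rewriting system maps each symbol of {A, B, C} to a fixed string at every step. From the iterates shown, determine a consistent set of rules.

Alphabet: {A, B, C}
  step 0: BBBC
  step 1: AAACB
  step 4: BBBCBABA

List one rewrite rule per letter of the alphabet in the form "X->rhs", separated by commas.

  step 0 ⇒ step 1: BBBC ⇒ A·A·A·CB
    B ↦ A
    C ↦ CB
    A ↦ B  (constrained at step 1)

A->B, B->A, C->CB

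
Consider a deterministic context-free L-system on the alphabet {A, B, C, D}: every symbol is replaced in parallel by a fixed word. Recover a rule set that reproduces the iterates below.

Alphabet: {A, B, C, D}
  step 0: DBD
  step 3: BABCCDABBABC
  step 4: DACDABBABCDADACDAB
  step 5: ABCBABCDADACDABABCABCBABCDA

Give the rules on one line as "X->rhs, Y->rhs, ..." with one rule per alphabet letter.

A->C, B->DA, C->B, D->AB

  step 4 ⇒ step 5: DACDABBABCDADACDAB ⇒ AB·C·B·AB·C·DA·DA·C·DA·B·AB·C·AB·C·B·AB·C·DA
    A ↦ C
    B ↦ DA
    C ↦ B
    D ↦ AB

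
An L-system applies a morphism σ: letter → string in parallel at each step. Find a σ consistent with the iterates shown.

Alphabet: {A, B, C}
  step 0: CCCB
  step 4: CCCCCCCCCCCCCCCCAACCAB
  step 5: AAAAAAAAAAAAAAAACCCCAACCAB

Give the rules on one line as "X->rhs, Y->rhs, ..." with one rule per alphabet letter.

A->CC, B->AB, C->A

  step 4 ⇒ step 5: CCCCCCCCCCCCCCCCAACCAB ⇒ A·A·A·A·A·A·A·A·A·A·A·A·A·A·A·A·CC·CC·A·A·CC·AB
    A ↦ CC
    B ↦ AB
    C ↦ A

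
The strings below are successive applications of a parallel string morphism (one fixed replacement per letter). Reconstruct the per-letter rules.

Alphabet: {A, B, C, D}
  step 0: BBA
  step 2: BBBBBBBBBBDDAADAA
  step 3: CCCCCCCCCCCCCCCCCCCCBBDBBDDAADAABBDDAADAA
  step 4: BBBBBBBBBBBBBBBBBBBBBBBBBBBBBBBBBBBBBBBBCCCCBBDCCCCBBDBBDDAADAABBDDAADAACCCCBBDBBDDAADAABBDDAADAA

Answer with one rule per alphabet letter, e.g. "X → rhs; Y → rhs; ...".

A->DAA, B->CC, C->BB, D->BBD

  step 3 ⇒ step 4: CCCCCCCCCCCCCCCCCCCCBBDBBDDAADAABBDDAADAA ⇒ BB·BB·BB·BB·BB·BB·BB·BB·BB·BB·BB·BB·BB·BB·BB·BB·BB·BB·BB·BB·CC·CC·BBD·CC·CC·BBD·BBD·DAA·DAA·BBD·DAA·DAA·CC·CC·BBD·BBD·DAA·DAA·BBD·DAA·DAA
    A ↦ DAA
    B ↦ CC
    C ↦ BB
    D ↦ BBD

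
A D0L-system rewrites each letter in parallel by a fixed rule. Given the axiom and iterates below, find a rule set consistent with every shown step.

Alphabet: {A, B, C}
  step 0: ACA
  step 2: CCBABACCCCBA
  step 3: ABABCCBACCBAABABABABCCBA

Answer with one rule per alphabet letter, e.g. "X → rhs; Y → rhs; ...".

A->BA, B->CC, C->AB

  step 2 ⇒ step 3: CCBABACCCCBA ⇒ AB·AB·CC·BA·CC·BA·AB·AB·AB·AB·CC·BA
    A ↦ BA
    B ↦ CC
    C ↦ AB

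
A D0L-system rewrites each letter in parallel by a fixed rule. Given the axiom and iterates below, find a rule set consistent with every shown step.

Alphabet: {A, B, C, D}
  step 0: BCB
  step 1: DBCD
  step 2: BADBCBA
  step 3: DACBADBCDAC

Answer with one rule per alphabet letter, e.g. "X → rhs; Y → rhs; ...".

A->AC, B->D, C->BC, D->BA

  step 2 ⇒ step 3: BADBCBA ⇒ D·AC·BA·D·BC·D·AC
    A ↦ AC
    B ↦ D
    C ↦ BC
    D ↦ BA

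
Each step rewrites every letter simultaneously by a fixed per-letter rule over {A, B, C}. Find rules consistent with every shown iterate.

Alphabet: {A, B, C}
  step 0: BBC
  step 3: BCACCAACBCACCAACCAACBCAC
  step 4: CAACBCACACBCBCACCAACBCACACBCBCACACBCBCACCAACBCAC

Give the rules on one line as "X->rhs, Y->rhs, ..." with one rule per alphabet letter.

  step 3 ⇒ step 4: BCACCAACBCACCAACCAACBCAC ⇒ CA·AC·BC·AC·AC·BC·BC·AC·CA·AC·BC·AC·AC·BC·BC·AC·AC·BC·BC·AC·CA·AC·BC·AC
    A ↦ BC
    B ↦ CA
    C ↦ AC

A->BC, B->CA, C->AC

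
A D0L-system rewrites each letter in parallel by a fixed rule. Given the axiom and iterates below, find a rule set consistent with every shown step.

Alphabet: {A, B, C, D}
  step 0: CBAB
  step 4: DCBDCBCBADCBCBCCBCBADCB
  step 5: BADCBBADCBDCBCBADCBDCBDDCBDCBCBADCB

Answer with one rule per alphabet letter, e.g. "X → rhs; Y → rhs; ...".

  step 4 ⇒ step 5: DCBDCBCBADCBCBCCBCBADCB ⇒ BA·D·CB·BA·D·CB·D·CB·C·BA·D·CB·D·CB·D·D·CB·D·CB·C·BA·D·CB
    A ↦ C
    B ↦ CB
    C ↦ D
    D ↦ BA

A->C, B->CB, C->D, D->BA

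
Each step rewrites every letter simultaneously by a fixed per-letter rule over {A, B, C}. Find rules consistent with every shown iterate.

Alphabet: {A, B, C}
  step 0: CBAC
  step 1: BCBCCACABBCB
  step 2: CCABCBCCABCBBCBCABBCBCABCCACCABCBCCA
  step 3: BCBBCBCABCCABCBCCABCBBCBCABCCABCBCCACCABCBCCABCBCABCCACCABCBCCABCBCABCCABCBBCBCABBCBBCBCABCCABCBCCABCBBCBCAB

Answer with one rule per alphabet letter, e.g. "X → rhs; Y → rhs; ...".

  step 2 ⇒ step 3: CCABCBCCABCBBCBCABBCBCABCCACCABCBCCA ⇒ BCB·BCB·CAB·CCA·BCB·CCA·BCB·BCB·CAB·CCA·BCB·CCA·CCA·BCB·CCA·BCB·CAB·CCA·CCA·BCB·CCA·BCB·CAB·CCA·BCB·BCB·CAB·BCB·BCB·CAB·CCA·BCB·CCA·BCB·BCB·CAB
    A ↦ CAB
    B ↦ CCA
    C ↦ BCB

A->CAB, B->CCA, C->BCB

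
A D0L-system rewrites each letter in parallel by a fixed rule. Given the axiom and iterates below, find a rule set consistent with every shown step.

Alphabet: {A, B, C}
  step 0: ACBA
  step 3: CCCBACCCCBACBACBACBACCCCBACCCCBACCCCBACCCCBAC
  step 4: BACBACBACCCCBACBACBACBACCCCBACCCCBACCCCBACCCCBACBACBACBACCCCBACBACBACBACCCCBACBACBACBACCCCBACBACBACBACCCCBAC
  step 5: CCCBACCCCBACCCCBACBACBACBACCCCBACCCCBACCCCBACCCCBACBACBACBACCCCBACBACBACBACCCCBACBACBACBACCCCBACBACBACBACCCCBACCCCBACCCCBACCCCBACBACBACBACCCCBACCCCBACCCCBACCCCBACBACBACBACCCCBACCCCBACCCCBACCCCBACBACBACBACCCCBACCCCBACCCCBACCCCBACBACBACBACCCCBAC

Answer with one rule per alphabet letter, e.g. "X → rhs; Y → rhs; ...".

  step 4 ⇒ step 5: BACBACBACCCCBACBACBACBACCCCBACCCCBACCCCBACCCCBACBACBACBACCCCBACBACBACBACCCCBACBACBACBACCCCBACBACBACBACCCCBAC ⇒ C·CC·BAC·C·CC·BAC·C·CC·BAC·BAC·BAC·BAC·C·CC·BAC·C·CC·BAC·C·CC·BAC·C·CC·BAC·BAC·BAC·BAC·C·CC·BAC·BAC·BAC·BAC·C·CC·BAC·BAC·BAC·BAC·C·CC·BAC·BAC·BAC·BAC·C·CC·BAC·C·CC·BAC·C·CC·BAC·C·CC·BAC·BAC·BAC·BAC·C·CC·BAC·C·CC·BAC·C·CC·BAC·C·CC·BAC·BAC·BAC·BAC·C·CC·BAC·C·CC·BAC·C·CC·BAC·C·CC·BAC·BAC·BAC·BAC·C·CC·BAC·C·CC·BAC·C·CC·BAC·C·CC·BAC·BAC·BAC·BAC·C·CC·BAC
    A ↦ CC
    B ↦ C
    C ↦ BAC

A->CC, B->C, C->BAC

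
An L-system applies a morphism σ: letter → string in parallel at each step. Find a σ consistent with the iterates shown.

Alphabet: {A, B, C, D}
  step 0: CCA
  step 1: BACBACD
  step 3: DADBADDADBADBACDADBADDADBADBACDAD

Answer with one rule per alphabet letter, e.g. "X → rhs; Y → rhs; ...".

  step 0 ⇒ step 1: CCA ⇒ BAC·BAC·D
    A ↦ D
    C ↦ BAC
    B ↦ DBA  (constrained at step 1)
    D ↦ DA  (constrained at step 1)

A->D, B->DBA, C->BAC, D->DA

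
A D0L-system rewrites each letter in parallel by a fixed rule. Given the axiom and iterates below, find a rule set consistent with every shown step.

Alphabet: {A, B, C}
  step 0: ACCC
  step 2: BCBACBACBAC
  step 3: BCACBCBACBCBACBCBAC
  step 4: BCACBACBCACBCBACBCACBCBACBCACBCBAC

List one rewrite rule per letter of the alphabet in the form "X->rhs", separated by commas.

A->B, B->BC, C->AC

  step 3 ⇒ step 4: BCACBCBACBCBACBCBAC ⇒ BC·AC·B·AC·BC·AC·BC·B·AC·BC·AC·BC·B·AC·BC·AC·BC·B·AC
    A ↦ B
    B ↦ BC
    C ↦ AC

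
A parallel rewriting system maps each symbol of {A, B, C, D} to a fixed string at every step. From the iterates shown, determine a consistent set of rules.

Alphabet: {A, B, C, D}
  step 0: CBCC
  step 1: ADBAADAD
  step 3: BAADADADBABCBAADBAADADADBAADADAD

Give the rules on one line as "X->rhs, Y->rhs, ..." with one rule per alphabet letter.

  step 0 ⇒ step 1: CBCC ⇒ AD·BA·AD·AD
    B ↦ BA
    C ↦ AD
    A ↦ BC  (constrained at step 1)
    D ↦ CC  (constrained at step 1)

A->BC, B->BA, C->AD, D->CC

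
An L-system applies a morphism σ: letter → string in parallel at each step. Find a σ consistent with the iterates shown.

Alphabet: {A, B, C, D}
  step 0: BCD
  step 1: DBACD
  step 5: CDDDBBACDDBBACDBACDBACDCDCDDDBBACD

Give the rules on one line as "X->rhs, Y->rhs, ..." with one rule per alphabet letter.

  step 0 ⇒ step 1: BCD ⇒ D·BA·CD
    B ↦ D
    C ↦ BA
    D ↦ CD
    A ↦ B  (constrained at step 1)

A->B, B->D, C->BA, D->CD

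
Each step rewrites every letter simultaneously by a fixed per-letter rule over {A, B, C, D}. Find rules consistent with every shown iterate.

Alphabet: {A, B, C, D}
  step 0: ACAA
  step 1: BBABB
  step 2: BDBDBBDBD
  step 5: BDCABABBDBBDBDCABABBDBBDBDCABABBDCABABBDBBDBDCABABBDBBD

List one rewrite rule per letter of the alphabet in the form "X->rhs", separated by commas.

A->B, B->BD, C->BA, D->CA

  step 1 ⇒ step 2: BBABB ⇒ BD·BD·B·BD·BD
    A ↦ B
    B ↦ BD
  step 0 ⇒ step 1: ACAA ⇒ B·BA·B·B
    C ↦ BA
    D ↦ CA  (constrained at step 2)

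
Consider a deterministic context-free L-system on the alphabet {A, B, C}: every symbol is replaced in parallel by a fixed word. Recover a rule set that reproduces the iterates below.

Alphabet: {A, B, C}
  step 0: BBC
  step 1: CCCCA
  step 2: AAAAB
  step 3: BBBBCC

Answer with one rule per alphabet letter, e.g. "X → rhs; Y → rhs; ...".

  step 2 ⇒ step 3: AAAAB ⇒ B·B·B·B·CC
    A ↦ B
    B ↦ CC
  step 0 ⇒ step 1: BBC ⇒ CC·CC·A
    C ↦ A

A->B, B->CC, C->A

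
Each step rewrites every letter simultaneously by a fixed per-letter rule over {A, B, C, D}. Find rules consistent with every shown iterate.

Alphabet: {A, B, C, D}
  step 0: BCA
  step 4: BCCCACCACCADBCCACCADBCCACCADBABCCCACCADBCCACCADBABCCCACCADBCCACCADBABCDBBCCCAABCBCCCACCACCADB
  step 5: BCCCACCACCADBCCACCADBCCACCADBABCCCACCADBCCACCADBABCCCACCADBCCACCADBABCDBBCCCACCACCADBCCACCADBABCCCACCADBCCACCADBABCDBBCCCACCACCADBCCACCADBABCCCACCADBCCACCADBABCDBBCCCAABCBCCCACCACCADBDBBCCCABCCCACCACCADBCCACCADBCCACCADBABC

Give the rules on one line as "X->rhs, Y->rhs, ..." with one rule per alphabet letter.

A->DB, B->BC, C->CCA, D->A

  step 4 ⇒ step 5: BCCCACCACCADBCCACCADBCCACCADBABCCCACCADBCCACCADBABCCCACCADBCCACCADBABCDBBCCCAABCBCCCACCACCADB ⇒ BC·CCA·CCA·CCA·DB·CCA·CCA·DB·CCA·CCA·DB·A·BC·CCA·CCA·DB·CCA·CCA·DB·A·BC·CCA·CCA·DB·CCA·CCA·DB·A·BC·DB·BC·CCA·CCA·CCA·DB·CCA·CCA·DB·A·BC·CCA·CCA·DB·CCA·CCA·DB·A·BC·DB·BC·CCA·CCA·CCA·DB·CCA·CCA·DB·A·BC·CCA·CCA·DB·CCA·CCA·DB·A·BC·DB·BC·CCA·A·BC·BC·CCA·CCA·CCA·DB·DB·BC·CCA·BC·CCA·CCA·CCA·DB·CCA·CCA·DB·CCA·CCA·DB·A·BC
    A ↦ DB
    B ↦ BC
    C ↦ CCA
    D ↦ A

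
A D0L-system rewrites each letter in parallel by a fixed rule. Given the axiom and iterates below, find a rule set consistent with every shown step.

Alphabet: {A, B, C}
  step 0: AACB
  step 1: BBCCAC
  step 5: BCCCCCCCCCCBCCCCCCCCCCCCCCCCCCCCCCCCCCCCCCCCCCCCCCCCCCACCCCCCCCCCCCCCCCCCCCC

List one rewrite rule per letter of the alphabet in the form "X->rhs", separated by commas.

  step 0 ⇒ step 1: AACB ⇒ B·B·CC·AC
    A ↦ B
    B ↦ AC
    C ↦ CC

A->B, B->AC, C->CC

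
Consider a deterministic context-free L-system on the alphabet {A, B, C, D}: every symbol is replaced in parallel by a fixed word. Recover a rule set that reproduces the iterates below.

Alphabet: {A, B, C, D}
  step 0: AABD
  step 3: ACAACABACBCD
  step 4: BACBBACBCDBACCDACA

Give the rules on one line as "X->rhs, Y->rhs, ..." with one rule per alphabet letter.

  step 3 ⇒ step 4: ACAACABACBCD ⇒ B·AC·B·B·AC·B·CD·B·AC·CD·AC·A
    A ↦ B
    B ↦ CD
    C ↦ AC
    D ↦ A

A->B, B->CD, C->AC, D->A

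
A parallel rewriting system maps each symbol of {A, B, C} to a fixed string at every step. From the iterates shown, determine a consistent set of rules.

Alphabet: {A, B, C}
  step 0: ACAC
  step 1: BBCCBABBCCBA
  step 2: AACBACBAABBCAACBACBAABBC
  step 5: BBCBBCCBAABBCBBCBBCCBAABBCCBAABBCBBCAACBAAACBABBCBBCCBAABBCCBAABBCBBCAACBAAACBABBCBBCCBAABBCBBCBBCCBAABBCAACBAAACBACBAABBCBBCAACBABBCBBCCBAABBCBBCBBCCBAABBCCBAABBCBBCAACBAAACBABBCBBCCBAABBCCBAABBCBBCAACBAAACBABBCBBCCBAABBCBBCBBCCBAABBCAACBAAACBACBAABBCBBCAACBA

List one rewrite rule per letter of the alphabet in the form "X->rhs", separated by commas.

  step 1 ⇒ step 2: BBCCBABBCCBA ⇒ A·A·CBA·CBA·A·BBC·A·A·CBA·CBA·A·BBC
    A ↦ BBC
    B ↦ A
    C ↦ CBA

A->BBC, B->A, C->CBA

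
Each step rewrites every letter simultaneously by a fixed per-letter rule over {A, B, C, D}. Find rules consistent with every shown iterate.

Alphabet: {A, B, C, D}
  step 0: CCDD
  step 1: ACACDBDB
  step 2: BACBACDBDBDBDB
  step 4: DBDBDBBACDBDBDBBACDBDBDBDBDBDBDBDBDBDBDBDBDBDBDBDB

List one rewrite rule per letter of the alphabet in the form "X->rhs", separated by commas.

  step 1 ⇒ step 2: ACACDBDB ⇒ B·AC·B·AC·DB·DB·DB·DB
    A ↦ B
    B ↦ DB
    C ↦ AC
    D ↦ DB

A->B, B->DB, C->AC, D->DB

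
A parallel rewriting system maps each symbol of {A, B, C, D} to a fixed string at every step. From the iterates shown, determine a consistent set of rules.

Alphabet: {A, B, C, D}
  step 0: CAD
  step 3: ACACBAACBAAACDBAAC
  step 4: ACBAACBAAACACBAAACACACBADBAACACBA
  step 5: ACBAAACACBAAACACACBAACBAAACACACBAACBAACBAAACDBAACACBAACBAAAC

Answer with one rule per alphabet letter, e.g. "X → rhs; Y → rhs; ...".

  step 4 ⇒ step 5: ACBAACBAAACACBAAACACACBADBAACACBA ⇒ AC·BA·A·AC·AC·BA·A·AC·AC·AC·BA·AC·BA·A·AC·AC·AC·BA·AC·BA·AC·BA·A·AC·DB·A·AC·AC·BA·AC·BA·A·AC
    A ↦ AC
    B ↦ A
    C ↦ BA
    D ↦ DB

A->AC, B->A, C->BA, D->DB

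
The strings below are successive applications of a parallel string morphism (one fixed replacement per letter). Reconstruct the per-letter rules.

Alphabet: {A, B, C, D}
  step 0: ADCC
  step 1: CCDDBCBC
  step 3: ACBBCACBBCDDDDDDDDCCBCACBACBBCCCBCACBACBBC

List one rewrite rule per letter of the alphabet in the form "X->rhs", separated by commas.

  step 0 ⇒ step 1: ADCC ⇒ CC·DD·BC·BC
    A ↦ CC
    C ↦ BC
    D ↦ DD
    B ↦ ACB  (constrained at step 1)

A->CC, B->ACB, C->BC, D->DD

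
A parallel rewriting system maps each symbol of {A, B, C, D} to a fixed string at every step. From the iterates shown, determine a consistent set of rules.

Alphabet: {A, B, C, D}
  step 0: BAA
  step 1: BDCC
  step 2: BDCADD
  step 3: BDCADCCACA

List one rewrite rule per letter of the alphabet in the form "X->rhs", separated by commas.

A->C, B->BD, C->D, D->CA

  step 2 ⇒ step 3: BDCADD ⇒ BD·CA·D·C·CA·CA
    A ↦ C
    B ↦ BD
    C ↦ D
    D ↦ CA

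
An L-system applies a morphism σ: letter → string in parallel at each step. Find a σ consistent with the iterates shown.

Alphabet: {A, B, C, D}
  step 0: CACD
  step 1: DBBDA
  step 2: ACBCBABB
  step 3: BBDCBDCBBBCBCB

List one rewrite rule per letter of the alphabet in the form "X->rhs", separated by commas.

  step 2 ⇒ step 3: ACBCBABB ⇒ BB·D·CB·D·CB·BB·CB·CB
    A ↦ BB
    B ↦ CB
    C ↦ D
  step 0 ⇒ step 1: CACD ⇒ D·BB·D·A
    D ↦ A

A->BB, B->CB, C->D, D->A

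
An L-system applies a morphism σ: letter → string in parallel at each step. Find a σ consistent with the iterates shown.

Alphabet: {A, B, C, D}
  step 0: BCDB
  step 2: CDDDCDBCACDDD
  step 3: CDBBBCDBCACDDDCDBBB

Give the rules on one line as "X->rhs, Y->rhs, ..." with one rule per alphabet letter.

A->DD, B->CA, C->CD, D->B

  step 2 ⇒ step 3: CDDDCDBCACDDD ⇒ CD·B·B·B·CD·B·CA·CD·DD·CD·B·B·B
    A ↦ DD
    B ↦ CA
    C ↦ CD
    D ↦ B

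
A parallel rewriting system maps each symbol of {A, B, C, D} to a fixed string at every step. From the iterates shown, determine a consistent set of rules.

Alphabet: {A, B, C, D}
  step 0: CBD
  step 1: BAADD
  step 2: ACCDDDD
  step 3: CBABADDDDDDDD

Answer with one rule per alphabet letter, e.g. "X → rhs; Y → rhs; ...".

  step 2 ⇒ step 3: ACCDDDD ⇒ C·BA·BA·DD·DD·DD·DD
    A ↦ C
    C ↦ BA
    D ↦ DD
  step 0 ⇒ step 1: CBD ⇒ BA·A·DD
    B ↦ A

A->C, B->A, C->BA, D->DD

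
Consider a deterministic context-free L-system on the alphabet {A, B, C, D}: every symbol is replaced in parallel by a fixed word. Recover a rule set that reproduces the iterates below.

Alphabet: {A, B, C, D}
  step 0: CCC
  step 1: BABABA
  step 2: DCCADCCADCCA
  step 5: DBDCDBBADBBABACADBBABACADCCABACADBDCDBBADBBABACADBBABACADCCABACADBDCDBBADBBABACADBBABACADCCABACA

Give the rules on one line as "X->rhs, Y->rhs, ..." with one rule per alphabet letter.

  step 1 ⇒ step 2: BABABA ⇒ DC·CA·DC·CA·DC·CA
    A ↦ CA
    B ↦ DC
  step 0 ⇒ step 1: CCC ⇒ BA·BA·BA
    C ↦ BA
    D ↦ DB  (constrained at step 2)

A->CA, B->DC, C->BA, D->DB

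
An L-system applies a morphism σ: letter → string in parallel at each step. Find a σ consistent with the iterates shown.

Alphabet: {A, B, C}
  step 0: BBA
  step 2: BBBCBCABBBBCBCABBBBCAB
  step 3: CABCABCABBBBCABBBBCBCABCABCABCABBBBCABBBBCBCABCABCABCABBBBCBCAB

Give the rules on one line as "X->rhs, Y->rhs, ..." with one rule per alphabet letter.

  step 2 ⇒ step 3: BBBCBCABBBBCBCABBBBCAB ⇒ CAB·CAB·CAB·BBB·CAB·BBB·CB·CAB·CAB·CAB·CAB·BBB·CAB·BBB·CB·CAB·CAB·CAB·CAB·BBB·CB·CAB
    A ↦ CB
    B ↦ CAB
    C ↦ BBB

A->CB, B->CAB, C->BBB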